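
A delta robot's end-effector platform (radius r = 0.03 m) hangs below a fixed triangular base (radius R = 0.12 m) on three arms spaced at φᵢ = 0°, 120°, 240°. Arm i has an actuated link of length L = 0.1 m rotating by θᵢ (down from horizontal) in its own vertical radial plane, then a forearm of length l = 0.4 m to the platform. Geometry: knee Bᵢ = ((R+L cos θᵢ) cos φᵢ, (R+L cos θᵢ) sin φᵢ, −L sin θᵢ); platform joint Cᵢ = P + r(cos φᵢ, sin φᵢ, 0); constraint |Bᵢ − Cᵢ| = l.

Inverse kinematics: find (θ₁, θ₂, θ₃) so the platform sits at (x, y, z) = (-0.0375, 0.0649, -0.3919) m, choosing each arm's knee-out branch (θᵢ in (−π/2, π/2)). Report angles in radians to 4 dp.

rotate P by −φ1: (-0.0375, 0.0649, -0.3919)
  e−x'=0.1275;  (l²−L²−(e−x')²−y'²−z²)/2L = -0.1203
  γ=atan2(-0.3919,0.1275)=-1.2563;  ψ=arccos(-0.2918)=1.8669;  θ1=γ+ψ≈0.6107
rotate P by −φ2: (0.0750, 0.0000, -0.3919)
  e−x'=0.0150;  (l²−L²−(e−x')²−y'²−z²)/2L = -0.0191
  γ=atan2(-0.3919,0.0150)=-1.5324;  ψ=arccos(-0.0486)=1.6194;  θ2=γ+ψ≈0.0870
φ3=240.0° → target in arm frame (-0.0375, -0.0649)
  e−x'=0.1275;  (l²−L²−(e−x')²−y'²−z²)/2L = -0.1202
  γ=atan2(-0.3919,0.1275)=-1.2564;  ψ=arccos(-0.2917)=1.8668;  θ3=γ+ψ≈0.6105

θ₁ = 0.6107, θ₂ = 0.0870, θ₃ = 0.6105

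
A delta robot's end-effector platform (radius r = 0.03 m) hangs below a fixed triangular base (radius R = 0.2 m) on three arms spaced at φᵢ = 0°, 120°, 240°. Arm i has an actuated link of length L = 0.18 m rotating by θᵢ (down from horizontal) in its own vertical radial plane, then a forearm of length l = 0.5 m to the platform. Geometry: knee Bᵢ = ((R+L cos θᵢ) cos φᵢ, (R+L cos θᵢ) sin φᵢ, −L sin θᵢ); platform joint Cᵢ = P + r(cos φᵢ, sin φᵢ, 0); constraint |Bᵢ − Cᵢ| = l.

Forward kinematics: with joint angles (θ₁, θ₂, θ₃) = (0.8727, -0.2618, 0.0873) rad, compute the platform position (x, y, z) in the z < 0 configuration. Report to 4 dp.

(-0.1498, 0.0386, -0.3804)

arm 1 at φ=0.0°: e+L cos θ1 = 0.2857;  S1 = (0.2857, 0.0000, -0.1379)
S2 = (0.3439·cos120.0°, 0.3439·sin120.0°, 0.0466) = (-0.1719, 0.2978, 0.0466)
φ3=240.0°: virtual centre (-0.1747, -0.3025, -0.0157), radius l
subtract pairs → two planes through P
plane₁₂: -0.9153x+0.5956y+0.3690z = 0.0198
det = 1.1021;  x = -0.0225+0.3346z,  y = -0.0014+-0.1053z
quadratic in z: (1.1231)z²+(0.0698)z+(-0.1360)=0, √Δ=0.7847 → z ∈ {-0.3804, 0.3183}; z = -0.3804 (taking z<0)
x = -0.1498, y = 0.0386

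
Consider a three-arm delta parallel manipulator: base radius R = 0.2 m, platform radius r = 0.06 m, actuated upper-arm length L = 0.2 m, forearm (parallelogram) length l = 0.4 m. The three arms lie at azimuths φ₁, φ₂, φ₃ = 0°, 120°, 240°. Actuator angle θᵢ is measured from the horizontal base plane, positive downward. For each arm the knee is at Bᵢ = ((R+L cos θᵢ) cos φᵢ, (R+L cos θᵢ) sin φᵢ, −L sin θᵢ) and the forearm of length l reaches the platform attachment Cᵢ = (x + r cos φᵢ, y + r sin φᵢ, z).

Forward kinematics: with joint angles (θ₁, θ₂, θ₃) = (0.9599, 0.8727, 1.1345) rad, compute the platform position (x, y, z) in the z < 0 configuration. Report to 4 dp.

φ1=0.0°: virtual centre (0.2547, 0.0000, -0.1638), radius l
φ2=120.0°: virtual centre (-0.1343, 0.2326, -0.1532), radius l
arm 3 at φ=240.0°: ρ3 = 0.2245;  O3 = (-0.1123, -0.1944, -0.1813)
eliminate P² terms by subtracting sphere 1 from 2 and 3
[-0.7780 0.4651 0.0212]·P = 0.0039;  [-0.7340 -0.3889 -0.0349]·P = -0.0085
det = 0.6439;  x = 0.0038+-0.0124z,  y = 0.0146+-0.0663z
sphere 1 gives Az²+Bz+C=0 with A=1.0046, B=0.3319, C=-0.0700;  B²−4AC=0.3913;  roots -0.4766, 0.1462;  negative root z = -0.4766
x = 0.0097, y = 0.0462

(0.0097, 0.0462, -0.4766)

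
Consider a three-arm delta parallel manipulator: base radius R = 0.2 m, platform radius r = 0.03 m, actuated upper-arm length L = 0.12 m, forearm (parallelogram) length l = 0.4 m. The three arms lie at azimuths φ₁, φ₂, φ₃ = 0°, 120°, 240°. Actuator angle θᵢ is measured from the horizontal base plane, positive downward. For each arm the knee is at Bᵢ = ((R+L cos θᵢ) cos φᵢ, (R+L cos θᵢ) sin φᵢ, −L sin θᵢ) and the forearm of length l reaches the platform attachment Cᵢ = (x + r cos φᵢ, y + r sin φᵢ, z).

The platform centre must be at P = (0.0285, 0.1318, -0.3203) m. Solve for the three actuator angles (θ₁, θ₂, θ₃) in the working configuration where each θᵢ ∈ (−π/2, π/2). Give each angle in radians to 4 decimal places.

θ₁ = 0.3491, θ₂ = -0.1741, θ₃ = 1.2216

rotate P by −φ1: (0.0285, 0.1318, -0.3203)
  e−x'=0.1415;  (l²−L²−(e−x')²−y'²−z²)/2L = 0.0234
  γ=atan2(-0.3203,0.1415)=-1.1548;  ψ=arccos(0.0668)=1.5039;  θ1=γ+ψ≈0.3491
rotate P by −φ2: (0.0999, -0.0906, -0.3203)
  e−x'=0.0701;  (l²−L²−(e−x')²−y'²−z²)/2L = 0.1245
  √(A²+B²)=0.3279;  θ2 = -1.3553+1.1812 ≈ -0.1741
arm 3 (φ=240.0°): x'=-0.1284, y'=-0.0412
  A=0.2984, B=-0.3203, C=(l²−L²−A²−y'²−z²)/(2L)=-0.1989
  θ3 = atan2(B,A) + arccos(C/0.4378) = 1.2216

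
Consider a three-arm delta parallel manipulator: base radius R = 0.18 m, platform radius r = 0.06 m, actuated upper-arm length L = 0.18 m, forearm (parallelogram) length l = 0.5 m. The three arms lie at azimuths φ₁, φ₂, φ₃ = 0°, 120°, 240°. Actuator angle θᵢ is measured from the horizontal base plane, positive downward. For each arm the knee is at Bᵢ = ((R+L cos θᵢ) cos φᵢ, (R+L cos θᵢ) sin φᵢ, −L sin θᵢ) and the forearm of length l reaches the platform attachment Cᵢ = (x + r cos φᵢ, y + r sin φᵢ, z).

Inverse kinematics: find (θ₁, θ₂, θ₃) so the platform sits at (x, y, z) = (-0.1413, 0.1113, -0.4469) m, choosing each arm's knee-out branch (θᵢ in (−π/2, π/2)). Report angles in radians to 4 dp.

θ₁ = 0.8727, θ₂ = -0.1743, θ₃ = 0.5239

rotate P by −φ1: (-0.1413, 0.1113, -0.4469)
  e−x'=0.2613;  (l²−L²−(e−x')²−y'²−z²)/2L = -0.1744
  γ=atan2(-0.4469,0.2613)=-1.0417;  ψ=arccos(-0.3369)=1.9144;  θ1=γ+ψ≈0.8727
φ2=120.0° → target in arm frame (0.1670, 0.0667)
  A=-0.0470, B=-0.4469, C=(l²−L²−A²−y'²−z²)/(2L)=0.0312
  γ=atan2(-0.4469,-0.0470)=-1.6757;  ψ=arccos(0.0693)=1.5014;  θ2=γ+ψ≈-0.1743
φ3=240.0° → target in arm frame (-0.0257, -0.1780)
  e−x'=0.1457;  (l²−L²−(e−x')²−y'²−z²)/2L = -0.0974
  √(A²+B²)=0.4701;  θ3 = -1.2556+1.7794 ≈ 0.5239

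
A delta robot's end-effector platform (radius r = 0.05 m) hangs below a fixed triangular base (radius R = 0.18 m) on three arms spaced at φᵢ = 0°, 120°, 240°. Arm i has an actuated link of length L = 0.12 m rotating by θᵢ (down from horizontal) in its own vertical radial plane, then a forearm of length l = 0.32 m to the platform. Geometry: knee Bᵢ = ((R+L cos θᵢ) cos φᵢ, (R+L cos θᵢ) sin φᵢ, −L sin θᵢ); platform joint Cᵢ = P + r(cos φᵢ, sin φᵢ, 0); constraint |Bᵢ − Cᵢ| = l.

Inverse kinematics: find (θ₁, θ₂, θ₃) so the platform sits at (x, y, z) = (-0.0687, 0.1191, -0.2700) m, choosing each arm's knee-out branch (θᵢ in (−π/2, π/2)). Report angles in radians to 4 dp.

arm 1 (φ=0.0°): x'=-0.0687, y'=0.1191
  A=0.1987, B=-0.2700, C=(l²−L²−A²−y'²−z²)/(2L)=-0.1607
  θ1 = atan2(B,A) + arccos(C/0.3352) = 1.1343
arm 2 (φ=120.0°): x'=0.1375, y'=-0.0001
  e−x'=-0.0075;  (l²−L²−(e−x')²−y'²−z²)/2L = 0.0627
  √(A²+B²)=0.2701;  θ2 = -1.5985+1.3366 ≈ -0.2620
arm 3 (φ=240.0°): x'=-0.0688, y'=-0.1190
  A cos θ + B sin θ = C:  0.1988·cos θ + -0.2700·sin θ = -0.1608
  γ=atan2(-0.2700,0.1988)=-0.9361;  ψ=arccos(-0.4796)=2.0710;  θ3=γ+ψ≈1.1348

θ₁ = 1.1343, θ₂ = -0.2620, θ₃ = 1.1348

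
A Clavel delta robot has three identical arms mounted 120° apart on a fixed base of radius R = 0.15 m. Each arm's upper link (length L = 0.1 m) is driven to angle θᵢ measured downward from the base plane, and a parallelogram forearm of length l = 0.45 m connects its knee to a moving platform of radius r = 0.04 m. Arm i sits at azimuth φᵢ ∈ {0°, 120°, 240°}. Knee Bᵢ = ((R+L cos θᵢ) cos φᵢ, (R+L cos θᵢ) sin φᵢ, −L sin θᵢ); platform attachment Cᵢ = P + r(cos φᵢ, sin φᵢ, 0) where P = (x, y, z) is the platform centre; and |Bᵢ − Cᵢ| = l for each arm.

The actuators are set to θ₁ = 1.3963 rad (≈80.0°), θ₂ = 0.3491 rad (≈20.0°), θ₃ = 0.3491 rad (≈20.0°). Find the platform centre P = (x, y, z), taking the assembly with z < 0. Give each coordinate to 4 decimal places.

arm 1 at φ=0.0°: ρ1 = 0.1274;  S1 = (0.1274, 0.0000, -0.0985)
arm 2 at φ=120.0°: ρ2 = 0.2040;  S2 = (-0.1020, 0.1766, -0.0342)
S3 = (0.2040·cos240.0°, 0.2040·sin240.0°, -0.0342) = (-0.1020, -0.1766, -0.0342)
subtract pairs → two planes through P
plane₁₂: -0.4587x+0.3533y+0.1286z = 0.0169
det = 0.3241;  x = -0.0367+0.2803z,  y = 0.0000+0.0000z
quadratic in z: (1.0785)z²+(0.1050)z+(-0.1659)=0, √Δ=0.8524 → z ∈ {-0.4438, 0.3465}; z = -0.4438 (taking z<0)
x = -0.1611, y = 0.0000

(-0.1611, 0.0000, -0.4438)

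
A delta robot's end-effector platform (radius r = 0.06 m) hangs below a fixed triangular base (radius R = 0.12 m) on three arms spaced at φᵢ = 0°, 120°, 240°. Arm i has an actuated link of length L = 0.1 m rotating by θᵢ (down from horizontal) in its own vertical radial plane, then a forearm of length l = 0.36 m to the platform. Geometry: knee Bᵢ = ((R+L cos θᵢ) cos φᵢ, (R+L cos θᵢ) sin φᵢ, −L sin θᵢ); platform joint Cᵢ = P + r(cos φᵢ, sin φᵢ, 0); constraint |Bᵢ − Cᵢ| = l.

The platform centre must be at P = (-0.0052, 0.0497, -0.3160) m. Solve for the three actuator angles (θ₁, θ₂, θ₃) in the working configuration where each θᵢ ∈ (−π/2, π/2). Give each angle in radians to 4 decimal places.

θ₁ = 0.0003, θ₂ = -0.2617, θ₃ = 0.1748

φ1=0.0° → target in arm frame (-0.0052, 0.0497)
  e−x'=0.0652;  (l²−L²−(e−x')²−y'²−z²)/2L = 0.0651
  γ=atan2(-0.3160,0.0652)=-1.3673;  ψ=arccos(0.2018)=1.3676;  θ1=γ+ψ≈0.0003
arm 2 (φ=120.0°): x'=0.0456, y'=-0.0203
  e−x'=0.0144;  (l²−L²−(e−x')²−y'²−z²)/2L = 0.0956
  γ=atan2(-0.3160,0.0144)=-1.5254;  ψ=arccos(0.3023)=1.2637;  θ2=γ+ψ≈-0.2617
arm 3 (φ=240.0°): x'=-0.0404, y'=-0.0294
  A cos θ + B sin θ = C:  0.1004·cos θ + -0.3160·sin θ = 0.0440
  θ3 = atan2(B,A) + arccos(C/0.3316) = 0.1748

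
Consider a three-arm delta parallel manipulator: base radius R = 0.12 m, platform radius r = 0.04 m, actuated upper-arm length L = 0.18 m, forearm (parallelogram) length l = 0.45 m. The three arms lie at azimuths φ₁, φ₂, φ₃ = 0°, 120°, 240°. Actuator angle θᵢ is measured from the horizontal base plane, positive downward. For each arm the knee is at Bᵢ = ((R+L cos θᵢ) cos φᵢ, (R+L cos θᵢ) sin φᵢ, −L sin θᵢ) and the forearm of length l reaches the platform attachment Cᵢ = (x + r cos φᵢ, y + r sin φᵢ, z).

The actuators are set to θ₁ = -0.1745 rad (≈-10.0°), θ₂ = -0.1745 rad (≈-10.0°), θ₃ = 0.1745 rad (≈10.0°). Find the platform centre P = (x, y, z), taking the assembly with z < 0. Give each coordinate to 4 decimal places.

O1 = (0.2573·cos0.0°, 0.2573·sin0.0°, 0.0313) = (0.2573, 0.0000, 0.0313)
O2 = (0.2573·cos120.0°, 0.2573·sin120.0°, 0.0313) = (-0.1286, 0.2228, 0.0313)
O3 = (0.2573·cos240.0°, 0.2573·sin240.0°, -0.0313) = (-0.1286, -0.2228, -0.0313)
eliminate P² terms by subtracting sphere 1 from 2 and 3
plane₁₂: -0.7718x+0.4456y+0.0000z = 0.0000
det = 0.6878;  x = 0.0000+-0.0810z,  y = 0.0000+-0.1403z
into |P−O₁|² = l²: 1.0262z² + -0.0208z + -0.1353 = 0;  Δ = 0.5560;  z = -0.3531 or 0.3734 → z<0 root = -0.3531
x = 0.0286, y = 0.0495

(0.0286, 0.0495, -0.3531)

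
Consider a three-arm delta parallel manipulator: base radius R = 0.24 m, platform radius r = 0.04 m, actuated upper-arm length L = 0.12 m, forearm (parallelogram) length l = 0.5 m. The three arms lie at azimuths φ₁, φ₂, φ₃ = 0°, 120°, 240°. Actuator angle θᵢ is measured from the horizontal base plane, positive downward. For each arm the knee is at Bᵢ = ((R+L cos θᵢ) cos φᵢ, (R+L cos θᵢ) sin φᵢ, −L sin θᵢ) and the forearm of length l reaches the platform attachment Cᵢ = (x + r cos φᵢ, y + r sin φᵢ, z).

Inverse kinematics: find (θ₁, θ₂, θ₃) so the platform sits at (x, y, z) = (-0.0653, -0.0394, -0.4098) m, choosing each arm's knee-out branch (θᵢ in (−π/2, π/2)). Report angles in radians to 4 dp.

θ₁ = 0.6110, θ₂ = 0.2617, θ₃ = -0.1744

φ1=0.0° → target in arm frame (-0.0653, -0.0394)
  A=0.2653, B=-0.4098, C=(l²−L²−A²−y'²−z²)/(2L)=-0.0178
  √(A²+B²)=0.4882;  θ1 = -0.9963+1.6073 ≈ 0.6110
arm 2 (φ=120.0°): x'=-0.0015, y'=0.0763
  e−x'=0.2015;  (l²−L²−(e−x')²−y'²−z²)/2L = 0.0886
  θ2 = atan2(B,A) + arccos(C/0.4566) = 0.2617
rotate P by −φ3: (0.0668, -0.0369, -0.4098)
  A cos θ + B sin θ = C:  0.1332·cos θ + -0.4098·sin θ = 0.2023
  √(A²+B²)=0.4309;  θ3 = -1.2565+1.0821 ≈ -0.1744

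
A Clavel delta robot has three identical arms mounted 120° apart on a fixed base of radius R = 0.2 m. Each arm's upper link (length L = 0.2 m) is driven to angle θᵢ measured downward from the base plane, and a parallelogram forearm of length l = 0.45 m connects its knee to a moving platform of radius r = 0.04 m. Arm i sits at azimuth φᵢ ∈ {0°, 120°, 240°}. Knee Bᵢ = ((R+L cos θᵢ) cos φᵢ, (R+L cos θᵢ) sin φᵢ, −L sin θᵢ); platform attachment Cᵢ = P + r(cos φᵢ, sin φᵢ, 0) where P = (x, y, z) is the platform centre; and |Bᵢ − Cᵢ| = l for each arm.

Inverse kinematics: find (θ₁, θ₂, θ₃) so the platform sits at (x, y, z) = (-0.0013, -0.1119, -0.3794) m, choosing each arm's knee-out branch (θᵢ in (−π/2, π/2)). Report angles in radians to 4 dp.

arm 1 (φ=0.0°): x'=-0.0013, y'=-0.1119
  e−x'=0.1613;  (l²−L²−(e−x')²−y'²−z²)/2L = -0.0500
  γ=atan2(-0.3794,0.1613)=-1.1688;  ψ=arccos(-0.1212)=1.6923;  θ1=γ+ψ≈0.5235
φ2=120.0° → target in arm frame (-0.0963, 0.0571)
  A cos θ + B sin θ = C:  0.2563·cos θ + -0.3794·sin θ = -0.1259
  √(A²+B²)=0.4578;  θ2 = -0.9768+1.8494 ≈ 0.8727
rotate P by −φ3: (0.0976, 0.0548, -0.3794)
  A=0.0624, B=-0.3794, C=(l²−L²−A²−y'²−z²)/(2L)=0.0291
  γ=atan2(-0.3794,0.0624)=-1.4077;  ψ=arccos(0.0758)=1.4950;  θ3=γ+ψ≈0.0873

θ₁ = 0.5235, θ₂ = 0.8727, θ₃ = 0.0873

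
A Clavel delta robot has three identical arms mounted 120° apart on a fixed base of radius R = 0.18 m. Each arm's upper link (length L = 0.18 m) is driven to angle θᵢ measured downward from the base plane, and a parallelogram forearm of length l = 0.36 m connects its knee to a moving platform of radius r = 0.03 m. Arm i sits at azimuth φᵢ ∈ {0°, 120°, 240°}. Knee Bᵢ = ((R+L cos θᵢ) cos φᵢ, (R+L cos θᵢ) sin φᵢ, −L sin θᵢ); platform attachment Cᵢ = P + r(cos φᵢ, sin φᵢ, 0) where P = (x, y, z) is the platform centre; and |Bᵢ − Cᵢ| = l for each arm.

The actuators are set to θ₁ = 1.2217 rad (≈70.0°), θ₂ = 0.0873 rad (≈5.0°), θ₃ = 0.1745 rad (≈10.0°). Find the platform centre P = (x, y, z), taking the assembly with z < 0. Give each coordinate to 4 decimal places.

φ1=0.0°: virtual centre (0.2116, 0.0000, -0.1691), radius l
O2 = (0.3293·cos120.0°, 0.3293·sin120.0°, -0.0157) = (-0.1647, 0.2852, -0.0157)
O3 = (0.3273·cos240.0°, 0.3273·sin240.0°, -0.0313) = (-0.1636, -0.2834, -0.0313)
eliminate P² terms by subtracting sphere 1 from 2 and 3
[-0.7525 0.5704 0.3069]·P = 0.0353;  [-0.7504 -0.5668 0.2758]·P = 0.0347
Cramer: x(z) = -0.0466+0.3877z;  y(z) = 0.0005-0.0267z
quadratic in z: (1.1510)z²+(0.1381)z+(-0.0343)=0, √Δ=0.4209 → z ∈ {-0.2428, 0.1229}; z = -0.2428 (taking z<0)
x = -0.1407, y = 0.0069

(-0.1407, 0.0069, -0.2428)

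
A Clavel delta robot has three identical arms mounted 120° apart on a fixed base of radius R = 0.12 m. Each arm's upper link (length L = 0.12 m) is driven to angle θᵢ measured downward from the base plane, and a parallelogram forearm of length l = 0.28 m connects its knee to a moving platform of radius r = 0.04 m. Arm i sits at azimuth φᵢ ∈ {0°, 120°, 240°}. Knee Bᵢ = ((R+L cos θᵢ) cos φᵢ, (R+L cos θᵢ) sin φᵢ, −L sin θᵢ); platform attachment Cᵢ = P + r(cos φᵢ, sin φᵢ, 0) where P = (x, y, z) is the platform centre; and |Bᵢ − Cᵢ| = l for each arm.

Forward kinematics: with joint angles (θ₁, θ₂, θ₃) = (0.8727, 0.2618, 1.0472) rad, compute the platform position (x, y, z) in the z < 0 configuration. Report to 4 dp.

(-0.0242, 0.0851, -0.2876)

φ1=0.0°: virtual centre (0.1571, 0.0000, -0.0919), radius l
centre 2 = (0.1959·cos120.0°, 0.1959·sin120.0°, -0.0311) = (-0.0980, 0.1697, -0.0311)
φ3=240.0°: virtual centre (-0.0700, -0.1212, -0.1039), radius l
subtract pairs → two planes through P
[-0.5102 0.3393 0.1217]·P = 0.0062;  [-0.4543 -0.2425 -0.0240]·P = -0.0027
Cramer: x(z) = -0.0021+0.0769z;  y(z) = 0.0152-0.2431z
into |P−centre ₁|² = l²: 1.0650z² + 0.1520z + -0.0444 = 0;  Δ = 0.2121;  z = -0.2876 or 0.1449 → z<0 root = -0.2876
x = -0.0242, y = 0.0851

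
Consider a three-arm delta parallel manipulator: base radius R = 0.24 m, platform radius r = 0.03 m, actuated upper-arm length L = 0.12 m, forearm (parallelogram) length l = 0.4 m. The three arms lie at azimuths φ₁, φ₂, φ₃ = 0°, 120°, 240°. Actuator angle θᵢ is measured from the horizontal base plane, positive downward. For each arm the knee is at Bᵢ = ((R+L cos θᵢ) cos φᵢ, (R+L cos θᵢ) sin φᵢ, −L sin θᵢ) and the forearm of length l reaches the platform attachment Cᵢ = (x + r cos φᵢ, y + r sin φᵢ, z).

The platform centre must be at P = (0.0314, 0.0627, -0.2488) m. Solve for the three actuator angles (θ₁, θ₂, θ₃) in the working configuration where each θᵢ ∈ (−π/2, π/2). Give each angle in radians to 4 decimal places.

θ₁ = -0.0866, θ₂ = -0.1748, θ₃ = 0.7855

arm 1 (φ=0.0°): x'=0.0314, y'=0.0627
  A=0.1786, B=-0.2488, C=(l²−L²−A²−y'²−z²)/(2L)=0.1995
  √(A²+B²)=0.3063;  θ1 = -0.9482+0.8616 ≈ -0.0866
rotate P by −φ2: (0.0386, -0.0585, -0.2488)
  e−x'=0.1714;  (l²−L²−(e−x')²−y'²−z²)/2L = 0.2121
  θ2 = atan2(B,A) + arccos(C/0.3021) = -0.1748
φ3=240.0° → target in arm frame (-0.0700, -0.0042)
  e−x'=0.2800;  (l²−L²−(e−x')²−y'²−z²)/2L = 0.0220
  θ3 = atan2(B,A) + arccos(C/0.3746) = 0.7855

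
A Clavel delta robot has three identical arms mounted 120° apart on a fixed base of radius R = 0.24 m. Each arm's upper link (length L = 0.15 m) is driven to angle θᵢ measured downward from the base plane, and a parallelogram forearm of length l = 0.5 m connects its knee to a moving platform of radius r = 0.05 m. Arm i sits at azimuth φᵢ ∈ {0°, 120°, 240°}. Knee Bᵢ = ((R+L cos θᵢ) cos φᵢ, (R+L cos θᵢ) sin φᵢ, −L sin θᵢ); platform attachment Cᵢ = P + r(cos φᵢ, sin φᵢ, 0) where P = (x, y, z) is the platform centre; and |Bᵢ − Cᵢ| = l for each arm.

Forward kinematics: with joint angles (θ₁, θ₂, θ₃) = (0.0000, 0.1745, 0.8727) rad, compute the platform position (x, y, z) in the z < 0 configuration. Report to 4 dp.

(0.0735, 0.0895, -0.4135)

O1 = (0.3400·cos0.0°, 0.3400·sin0.0°, 0.0000) = (0.3400, 0.0000, 0.0000)
φ2=120.0°: virtual centre (-0.1689, 0.2925, -0.0260), radius l
arm 3 at φ=240.0°: ρ3 = 0.2864;  O3 = (-0.1432, -0.2480, -0.1149)
|O₂|²−|O₁|² = -0.0009;  |O₃|²−|O₁|² = -0.0204
plane₁₂: -1.0177x+0.5850y+-0.0521z = -0.0009
Cramer: x(z) = 0.0115-0.1498z;  y(z) = 0.0186-0.1715z
quadratic in z: (1.0518)z²+(0.0920)z+(-0.1418)=0, √Δ=0.7778 → z ∈ {-0.4135, 0.3260}; z = -0.4135 (taking z<0)
x = 0.0735, y = 0.0895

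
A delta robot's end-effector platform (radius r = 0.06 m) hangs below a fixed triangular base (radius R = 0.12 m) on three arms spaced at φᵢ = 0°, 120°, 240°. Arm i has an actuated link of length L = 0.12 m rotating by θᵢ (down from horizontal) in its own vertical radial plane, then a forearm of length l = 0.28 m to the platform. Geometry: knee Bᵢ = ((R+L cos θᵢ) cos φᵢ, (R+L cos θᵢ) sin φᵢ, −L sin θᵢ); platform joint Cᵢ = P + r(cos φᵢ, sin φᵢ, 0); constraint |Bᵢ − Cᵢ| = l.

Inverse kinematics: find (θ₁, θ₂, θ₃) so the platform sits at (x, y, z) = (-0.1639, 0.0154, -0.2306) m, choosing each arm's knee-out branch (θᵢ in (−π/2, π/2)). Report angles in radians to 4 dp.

θ₁ = 1.3089, θ₂ = -0.0005, θ₃ = 0.1745

arm 1 (φ=0.0°): x'=-0.1639, y'=0.0154
  A cos θ + B sin θ = C:  0.2239·cos θ + -0.2306·sin θ = -0.1648
  √(A²+B²)=0.3214;  θ1 = -0.8001+2.1091 ≈ 1.3089
arm 2 (φ=120.0°): x'=0.0953, y'=0.1342
  A cos θ + B sin θ = C:  -0.0353·cos θ + -0.2306·sin θ = -0.0352
  γ=atan2(-0.2306,-0.0353)=-1.7226;  ψ=arccos(-0.1508)=1.7222;  θ2=γ+ψ≈-0.0005
arm 3 (φ=240.0°): x'=0.0686, y'=-0.1496
  A=-0.0086, B=-0.2306, C=(l²−L²−A²−y'²−z²)/(2L)=-0.0485
  θ3 = atan2(B,A) + arccos(C/0.2308) = 0.1745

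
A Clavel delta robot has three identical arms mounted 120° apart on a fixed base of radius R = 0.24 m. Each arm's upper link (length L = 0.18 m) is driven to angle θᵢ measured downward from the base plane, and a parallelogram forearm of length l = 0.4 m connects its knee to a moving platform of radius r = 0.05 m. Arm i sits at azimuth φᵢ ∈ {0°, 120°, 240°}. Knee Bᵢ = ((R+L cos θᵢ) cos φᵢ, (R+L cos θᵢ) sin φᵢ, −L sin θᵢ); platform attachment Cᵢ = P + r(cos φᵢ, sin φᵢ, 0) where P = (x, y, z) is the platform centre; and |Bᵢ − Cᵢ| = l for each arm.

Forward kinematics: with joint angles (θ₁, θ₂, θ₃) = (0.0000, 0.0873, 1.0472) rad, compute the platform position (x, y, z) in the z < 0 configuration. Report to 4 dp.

(0.0611, 0.0939, -0.2361)

φ1=0.0°: virtual centre (0.3700, 0.0000, 0.0000), radius l
φ2=120.0°: virtual centre (-0.1847, 0.3198, -0.0157), radius l
arm 3 at φ=240.0°: e+L cos θ3 = 0.2800;  S3 = (-0.1400, -0.2425, -0.1559)
|S₂|²−|S₁|² = -0.0003;  |S₃|²−|S₁|² = -0.0342
linear system: -1.1093x+0.6397y = -0.0003−-0.0314z; -1.0200x+-0.4850y = -0.0342−-0.3118z
Cramer: x(z) = 0.0185-0.1803z;  y(z) = 0.0316-0.2636z
into |P−S₁|² = l²: 1.1020z² + 0.1101z + -0.0354 = 0;  Δ = 0.1683;  z = -0.2361 or 0.1362 → z<0 root = -0.2361
x = 0.0611, y = 0.0939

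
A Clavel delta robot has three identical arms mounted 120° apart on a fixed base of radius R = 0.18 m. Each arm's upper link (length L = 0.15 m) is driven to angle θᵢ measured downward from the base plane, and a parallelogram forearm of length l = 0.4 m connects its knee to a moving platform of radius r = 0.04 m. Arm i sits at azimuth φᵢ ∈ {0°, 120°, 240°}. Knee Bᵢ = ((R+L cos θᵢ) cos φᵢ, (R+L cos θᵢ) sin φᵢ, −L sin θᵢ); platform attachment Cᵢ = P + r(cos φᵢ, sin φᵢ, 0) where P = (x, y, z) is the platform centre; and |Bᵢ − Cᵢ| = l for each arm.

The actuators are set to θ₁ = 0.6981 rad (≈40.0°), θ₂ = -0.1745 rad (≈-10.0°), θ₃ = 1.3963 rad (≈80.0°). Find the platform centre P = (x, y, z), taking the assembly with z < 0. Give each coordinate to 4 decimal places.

(0.0056, 0.1950, -0.3410)

O1 = (0.2549·cos0.0°, 0.2549·sin0.0°, -0.0964) = (0.2549, 0.0000, -0.0964)
φ2=120.0°: virtual centre (-0.1439, 0.2492, 0.0260), radius l
O3 = (0.1660·cos240.0°, 0.1660·sin240.0°, -0.1477) = (-0.0830, -0.1438, -0.1477)
subtract pairs → two planes through P
linear system: -0.7975x+0.4983y = 0.0092−0.2449z; -0.6759x+-0.2876y = -0.0249−-0.1026z
det = 0.5662;  x = 0.0172+0.0341z,  y = 0.0460+-0.4369z
quadratic in z: (1.1920)z²+(0.1364)z+(-0.0921)=0, √Δ=0.6766 → z ∈ {-0.3410, 0.2266}; z = -0.3410 (taking z<0)
x = 0.0056, y = 0.1950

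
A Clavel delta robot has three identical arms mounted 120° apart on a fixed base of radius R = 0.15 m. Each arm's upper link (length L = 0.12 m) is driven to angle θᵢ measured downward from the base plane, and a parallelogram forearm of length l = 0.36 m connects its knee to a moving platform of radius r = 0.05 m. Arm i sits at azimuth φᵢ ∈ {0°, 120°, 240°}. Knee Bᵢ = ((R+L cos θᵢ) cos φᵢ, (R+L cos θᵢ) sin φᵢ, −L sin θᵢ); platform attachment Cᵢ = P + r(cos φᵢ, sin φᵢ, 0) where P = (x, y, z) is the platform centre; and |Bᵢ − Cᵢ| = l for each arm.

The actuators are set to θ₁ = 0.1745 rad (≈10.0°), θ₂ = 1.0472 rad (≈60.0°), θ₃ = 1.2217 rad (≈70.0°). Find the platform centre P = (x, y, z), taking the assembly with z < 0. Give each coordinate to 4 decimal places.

centre 1 = (0.2182·cos0.0°, 0.2182·sin0.0°, -0.0208) = (0.2182, 0.0000, -0.0208)
φ2=120.0°: virtual centre (-0.0800, 0.1386, -0.1039), radius l
arm 3 at φ=240.0°: ρ3 = 0.1410;  centre 3 = (-0.0705, -0.1221, -0.1128)
eliminate P² terms by subtracting sphere 1 from 2 and 3
[-0.5964 0.2771 -0.1662]·P = -0.0116;  [-0.5774 -0.2443 -0.1839]·P = -0.0154
det = 0.3057;  x = 0.0233+-0.2995z,  y = 0.0081+-0.0448z
into |P−centre ₁|² = l²: 1.0917z² + 0.1577z + -0.0911 = 0;  Δ = 0.4227;  z = -0.3700 or 0.2256 → z<0 root = -0.3700
x = 0.1341, y = 0.0247

(0.1341, 0.0247, -0.3700)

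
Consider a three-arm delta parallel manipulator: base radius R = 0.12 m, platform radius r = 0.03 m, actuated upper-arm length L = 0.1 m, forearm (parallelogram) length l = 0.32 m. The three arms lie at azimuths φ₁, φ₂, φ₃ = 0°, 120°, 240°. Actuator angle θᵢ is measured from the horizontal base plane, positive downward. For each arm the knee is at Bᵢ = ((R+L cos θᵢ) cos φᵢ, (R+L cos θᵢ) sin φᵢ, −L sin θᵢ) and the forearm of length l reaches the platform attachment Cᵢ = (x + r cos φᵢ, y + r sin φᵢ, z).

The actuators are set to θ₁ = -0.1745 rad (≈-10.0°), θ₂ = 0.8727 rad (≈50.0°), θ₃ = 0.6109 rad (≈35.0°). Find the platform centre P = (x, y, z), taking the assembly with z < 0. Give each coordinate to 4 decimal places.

(0.0994, -0.0284, -0.2887)

S1 = (0.1885·cos0.0°, 0.1885·sin0.0°, 0.0174) = (0.1885, 0.0000, 0.0174)
arm 2 at φ=120.0°: ρ2 = 0.1543;  S2 = (-0.0771, 0.1336, -0.0766)
S3 = (0.1719·cos240.0°, 0.1719·sin240.0°, -0.0574) = (-0.0860, -0.1489, -0.0574)
|S₂|²−|S₁|² = -0.0062;  |S₃|²−|S₁|² = -0.0030
linear system: -0.5312x+0.2672y = -0.0062−-0.1879z; -0.5489x+-0.2978y = -0.0030−-0.1494z
Cramer: x(z) = 0.0086-0.3146z;  y(z) = -0.0059+0.0780z
sphere 1 gives Az²+Bz+C=0 with A=1.1050, B=0.0775, C=-0.0697;  B²−4AC=0.3142;  roots -0.2887, 0.2185;  negative root z = -0.2887
x = 0.0994, y = -0.0284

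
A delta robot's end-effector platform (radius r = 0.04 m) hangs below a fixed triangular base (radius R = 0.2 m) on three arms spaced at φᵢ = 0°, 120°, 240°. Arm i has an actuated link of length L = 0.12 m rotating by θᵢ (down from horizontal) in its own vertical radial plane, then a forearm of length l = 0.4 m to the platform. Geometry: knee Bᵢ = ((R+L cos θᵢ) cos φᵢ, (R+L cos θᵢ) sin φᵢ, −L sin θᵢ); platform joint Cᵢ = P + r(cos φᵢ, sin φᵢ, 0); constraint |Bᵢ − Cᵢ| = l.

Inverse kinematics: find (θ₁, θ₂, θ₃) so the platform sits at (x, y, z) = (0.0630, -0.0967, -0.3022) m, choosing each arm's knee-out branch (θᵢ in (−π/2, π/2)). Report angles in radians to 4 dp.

φ1=0.0° → target in arm frame (0.0630, -0.0967)
  A cos θ + B sin θ = C:  0.0970·cos θ + -0.3022·sin θ = 0.1480
  γ=atan2(-0.3022,0.0970)=-1.2602;  ψ=arccos(0.4662)=1.0858;  θ1=γ+ψ≈-0.1745
arm 2 (φ=120.0°): x'=-0.1152, y'=-0.0062
  A=0.2752, B=-0.3022, C=(l²−L²−A²−y'²−z²)/(2L)=-0.0897
  θ2 = atan2(B,A) + arccos(C/0.4088) = 0.9599
arm 3 (φ=240.0°): x'=0.0522, y'=0.1029
  A cos θ + B sin θ = C:  0.1078·cos θ + -0.3022·sin θ = 0.1336
  θ3 = atan2(B,A) + arccos(C/0.3208) = -0.0871

θ₁ = -0.1745, θ₂ = 0.9599, θ₃ = -0.0871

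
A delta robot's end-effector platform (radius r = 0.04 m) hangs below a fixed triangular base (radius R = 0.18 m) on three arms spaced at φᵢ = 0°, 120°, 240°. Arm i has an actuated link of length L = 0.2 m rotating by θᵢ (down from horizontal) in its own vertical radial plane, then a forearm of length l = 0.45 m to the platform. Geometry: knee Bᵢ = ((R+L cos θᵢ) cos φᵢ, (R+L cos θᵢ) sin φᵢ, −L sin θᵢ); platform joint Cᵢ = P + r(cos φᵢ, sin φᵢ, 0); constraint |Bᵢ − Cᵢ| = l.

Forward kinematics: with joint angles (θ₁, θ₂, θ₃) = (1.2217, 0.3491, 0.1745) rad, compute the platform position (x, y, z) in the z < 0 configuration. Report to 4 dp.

(-0.1901, -0.0238, -0.3956)

φ1=0.0°: virtual centre (0.2084, 0.0000, -0.1879), radius l
arm 2 at φ=120.0°: (R−r)+L cos θ2 = 0.3279;  O2 = (-0.1640, 0.2840, -0.0684)
arm 3 at φ=240.0°: (R−r)+L cos θ3 = 0.3370;  O3 = (-0.1685, -0.2918, -0.0347)
subtract pairs → two planes through P
plane₁₂: -0.7448x+0.5680y+0.2391z = 0.0335
Cramer: x(z) = -0.0463+0.3634z;  y(z) = -0.0018+0.0557z
sphere 1 gives Az²+Bz+C=0 with A=1.1352, B=0.1905, C=-0.1023;  B²−4AC=0.5007;  roots -0.3956, 0.2278;  negative root z = -0.3956
x = -0.1901, y = -0.0238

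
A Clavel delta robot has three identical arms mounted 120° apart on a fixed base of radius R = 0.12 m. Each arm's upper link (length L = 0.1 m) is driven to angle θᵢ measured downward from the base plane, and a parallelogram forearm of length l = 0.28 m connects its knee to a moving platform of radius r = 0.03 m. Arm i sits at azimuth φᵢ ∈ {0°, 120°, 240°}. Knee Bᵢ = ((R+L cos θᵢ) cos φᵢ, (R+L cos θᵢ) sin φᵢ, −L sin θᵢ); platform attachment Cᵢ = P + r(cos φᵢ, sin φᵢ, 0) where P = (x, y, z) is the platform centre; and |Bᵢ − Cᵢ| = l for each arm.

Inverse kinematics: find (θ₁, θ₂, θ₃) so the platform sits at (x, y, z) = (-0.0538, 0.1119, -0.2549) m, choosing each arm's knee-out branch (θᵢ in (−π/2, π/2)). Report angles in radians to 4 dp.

θ₁ = 1.0473, θ₂ = -0.1746, θ₃ = 1.1347

φ1=0.0° → target in arm frame (-0.0538, 0.1119)
  A=0.1438, B=-0.2549, C=(l²−L²−A²−y'²−z²)/(2L)=-0.1489
  √(A²+B²)=0.2927;  θ1 = -1.0572+2.1044 ≈ 1.0473
φ2=120.0° → target in arm frame (0.1238, -0.0094)
  A=-0.0338, B=-0.2549, C=(l²−L²−A²−y'²−z²)/(2L)=0.0110
  θ2 = atan2(B,A) + arccos(C/0.2571) = -0.1746
φ3=240.0° → target in arm frame (-0.0700, -0.1025)
  e−x'=0.1600;  (l²−L²−(e−x')²−y'²−z²)/2L = -0.1635
  θ3 = atan2(B,A) + arccos(C/0.3010) = 1.1347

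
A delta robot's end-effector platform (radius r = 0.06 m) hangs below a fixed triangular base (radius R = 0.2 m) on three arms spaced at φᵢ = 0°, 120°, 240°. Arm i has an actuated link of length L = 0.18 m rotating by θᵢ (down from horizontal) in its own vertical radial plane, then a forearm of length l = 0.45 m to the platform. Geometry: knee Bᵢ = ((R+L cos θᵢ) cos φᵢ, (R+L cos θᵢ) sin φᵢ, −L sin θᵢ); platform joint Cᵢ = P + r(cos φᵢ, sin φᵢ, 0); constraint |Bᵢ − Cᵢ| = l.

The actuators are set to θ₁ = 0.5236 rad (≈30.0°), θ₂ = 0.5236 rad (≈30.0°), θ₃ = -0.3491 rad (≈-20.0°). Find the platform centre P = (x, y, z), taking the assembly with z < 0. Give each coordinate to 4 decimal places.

(-0.0594, -0.1029, -0.3462)

φ1=0.0°: virtual centre (0.2959, 0.0000, -0.0900), radius l
φ2=120.0°: virtual centre (-0.1479, 0.2562, -0.0900), radius l
φ3=240.0°: virtual centre (-0.1546, -0.2677, 0.0616), radius l
subtract pairs → two planes through P
plane₁₂: -0.8877x+0.5125y+0.0000z = 0.0000
Cramer: x(z) = -0.0020+0.1658z;  y(z) = -0.0035+0.2872z
into |P−centre ₁|² = l²: 1.1100z² + 0.0792z + -0.1056 = 0;  Δ = 0.4753;  z = -0.3462 or 0.2749 → z<0 root = -0.3462
x = -0.0594, y = -0.1029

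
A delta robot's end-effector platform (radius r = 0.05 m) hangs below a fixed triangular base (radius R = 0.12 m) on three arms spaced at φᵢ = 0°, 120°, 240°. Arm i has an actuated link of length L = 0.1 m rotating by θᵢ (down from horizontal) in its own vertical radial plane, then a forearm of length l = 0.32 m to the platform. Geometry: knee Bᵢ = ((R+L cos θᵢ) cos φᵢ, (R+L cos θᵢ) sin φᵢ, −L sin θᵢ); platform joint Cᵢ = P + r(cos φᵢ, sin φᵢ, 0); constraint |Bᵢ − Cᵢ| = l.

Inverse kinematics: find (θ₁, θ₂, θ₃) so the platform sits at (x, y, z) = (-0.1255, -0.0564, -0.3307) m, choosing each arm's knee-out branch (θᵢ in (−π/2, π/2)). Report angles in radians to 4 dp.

θ₁ = 1.3966, θ₂ = 0.7856, θ₃ = 0.2621

rotate P by −φ1: (-0.1255, -0.0564, -0.3307)
  e−x'=0.1955;  (l²−L²−(e−x')²−y'²−z²)/2L = -0.2918
  √(A²+B²)=0.3842;  θ1 = -1.0369+2.4335 ≈ 1.3966
rotate P by −φ2: (0.0139, 0.1369, -0.3307)
  A cos θ + B sin θ = C:  0.0561·cos θ + -0.3307·sin θ = -0.1942
  √(A²+B²)=0.3354;  θ2 = -1.4028+2.1884 ≈ 0.7856
φ3=240.0° → target in arm frame (0.1116, -0.0805)
  A=-0.0416, B=-0.3307, C=(l²−L²−A²−y'²−z²)/(2L)=-0.1259
  √(A²+B²)=0.3333;  θ3 = -1.6959+1.9580 ≈ 0.2621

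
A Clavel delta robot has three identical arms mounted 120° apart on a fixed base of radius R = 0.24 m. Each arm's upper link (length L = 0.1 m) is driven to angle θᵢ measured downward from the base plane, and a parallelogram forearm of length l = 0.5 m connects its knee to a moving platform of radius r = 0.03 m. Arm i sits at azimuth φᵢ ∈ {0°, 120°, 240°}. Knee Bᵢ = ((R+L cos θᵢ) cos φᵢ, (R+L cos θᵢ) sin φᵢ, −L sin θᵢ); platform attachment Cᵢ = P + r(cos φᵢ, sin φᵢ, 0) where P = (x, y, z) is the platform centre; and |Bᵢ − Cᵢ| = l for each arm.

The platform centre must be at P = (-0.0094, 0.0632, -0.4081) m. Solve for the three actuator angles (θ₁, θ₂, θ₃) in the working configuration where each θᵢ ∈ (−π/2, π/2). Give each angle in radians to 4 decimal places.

arm 1 (φ=0.0°): x'=-0.0094, y'=0.0632
  e−x'=0.2194;  (l²−L²−(e−x')²−y'²−z²)/2L = 0.1066
  θ1 = atan2(B,A) + arccos(C/0.4633) = 0.2611
φ2=120.0° → target in arm frame (0.0594, -0.0235)
  e−x'=0.1506;  (l²−L²−(e−x')²−y'²−z²)/2L = 0.2512
  √(A²+B²)=0.4350;  θ2 = -1.2173+0.9552 ≈ -0.2621
arm 3 (φ=240.0°): x'=-0.0500, y'=-0.0397
  e−x'=0.2600;  (l²−L²−(e−x')²−y'²−z²)/2L = 0.0213
  θ3 = atan2(B,A) + arccos(C/0.4839) = 0.5233

θ₁ = 0.2611, θ₂ = -0.2621, θ₃ = 0.5233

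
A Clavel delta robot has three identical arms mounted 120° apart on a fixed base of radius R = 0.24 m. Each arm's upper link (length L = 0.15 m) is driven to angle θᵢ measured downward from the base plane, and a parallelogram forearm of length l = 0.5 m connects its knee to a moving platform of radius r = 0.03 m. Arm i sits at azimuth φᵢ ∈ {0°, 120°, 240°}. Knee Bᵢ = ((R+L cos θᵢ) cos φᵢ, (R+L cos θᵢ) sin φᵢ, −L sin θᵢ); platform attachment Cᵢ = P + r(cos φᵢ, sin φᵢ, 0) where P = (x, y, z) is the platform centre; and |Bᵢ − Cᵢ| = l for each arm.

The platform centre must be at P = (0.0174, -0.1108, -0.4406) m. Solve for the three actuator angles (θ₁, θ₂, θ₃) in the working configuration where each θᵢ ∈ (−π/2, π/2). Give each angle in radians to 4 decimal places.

arm 1 (φ=0.0°): x'=0.0174, y'=-0.1108
  A=0.1926, B=-0.4406, C=(l²−L²−A²−y'²−z²)/(2L)=-0.0533
  γ=atan2(-0.4406,0.1926)=-1.1587;  ψ=arccos(-0.1109)=1.6819;  θ1=γ+ψ≈0.5232
φ2=120.0° → target in arm frame (-0.1047, 0.0403)
  A=0.3147, B=-0.4406, C=(l²−L²−A²−y'²−z²)/(2L)=-0.2242
  θ2 = atan2(B,A) + arccos(C/0.5414) = 1.0471
rotate P by −φ3: (0.0873, 0.0705, -0.4406)
  e−x'=0.1227;  (l²−L²−(e−x')²−y'²−z²)/2L = 0.0445
  √(A²+B²)=0.4574;  θ3 = -1.2991+1.4734 ≈ 0.1743

θ₁ = 0.5232, θ₂ = 1.0471, θ₃ = 0.1743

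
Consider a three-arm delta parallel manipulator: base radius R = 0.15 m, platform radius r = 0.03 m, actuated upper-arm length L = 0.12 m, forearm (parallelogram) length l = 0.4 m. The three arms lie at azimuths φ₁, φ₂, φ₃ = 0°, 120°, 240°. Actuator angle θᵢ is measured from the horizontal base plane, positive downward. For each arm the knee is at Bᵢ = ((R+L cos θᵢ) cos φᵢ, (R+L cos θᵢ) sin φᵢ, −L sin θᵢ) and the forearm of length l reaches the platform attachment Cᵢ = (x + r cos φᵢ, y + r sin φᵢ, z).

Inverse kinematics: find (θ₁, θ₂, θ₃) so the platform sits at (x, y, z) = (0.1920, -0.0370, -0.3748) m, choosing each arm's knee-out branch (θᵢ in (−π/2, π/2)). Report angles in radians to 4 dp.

θ₁ = -0.1742, θ₂ = 1.3961, θ₃ = 1.1344

rotate P by −φ1: (0.1920, -0.0370, -0.3748)
  A=-0.0720, B=-0.3748, C=(l²−L²−A²−y'²−z²)/(2L)=-0.0060
  √(A²+B²)=0.3817;  θ1 = -1.7606+1.5864 ≈ -0.1742
φ2=120.0° → target in arm frame (-0.1280, -0.1478)
  A=0.2480, B=-0.3748, C=(l²−L²−A²−y'²−z²)/(2L)=-0.3260
  θ2 = atan2(B,A) + arccos(C/0.4494) = 1.3961
rotate P by −φ3: (-0.0640, 0.1848, -0.3748)
  A cos θ + B sin θ = C:  0.1840·cos θ + -0.3748·sin θ = -0.2619
  θ3 = atan2(B,A) + arccos(C/0.4175) = 1.1344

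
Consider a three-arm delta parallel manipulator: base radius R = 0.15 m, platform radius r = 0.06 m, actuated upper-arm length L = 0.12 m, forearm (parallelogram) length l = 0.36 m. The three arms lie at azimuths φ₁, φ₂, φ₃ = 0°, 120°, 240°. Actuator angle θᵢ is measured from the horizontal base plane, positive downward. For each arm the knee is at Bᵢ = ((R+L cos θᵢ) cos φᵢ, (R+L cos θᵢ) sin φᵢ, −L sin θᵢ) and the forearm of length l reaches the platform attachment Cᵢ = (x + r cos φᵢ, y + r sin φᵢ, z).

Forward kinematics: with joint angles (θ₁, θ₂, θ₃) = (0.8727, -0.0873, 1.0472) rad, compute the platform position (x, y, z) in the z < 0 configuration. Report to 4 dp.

(-0.0508, 0.1383, -0.3428)

φ1=0.0°: virtual centre (0.1671, 0.0000, -0.0919), radius l
S2 = (0.2095·cos120.0°, 0.2095·sin120.0°, 0.0105) = (-0.1048, 0.1815, 0.0105)
arm 3 at φ=240.0°: e+L cos θ3 = 0.1500;  S3 = (-0.0750, -0.1299, -0.1039)
subtract pairs → two planes through P
linear system: -0.5438x+0.3629y = 0.0076−0.2048z; -0.4843x+-0.2598y = -0.0031−-0.0240z
Cramer: x(z) = -0.0027+0.1403z;  y(z) = 0.0169-0.3539z
into |P−S₁|² = l²: 1.1450z² + 0.1242z + -0.0920 = 0;  Δ = 0.4368;  z = -0.3428 or 0.2344 → z<0 root = -0.3428
x = -0.0508, y = 0.1383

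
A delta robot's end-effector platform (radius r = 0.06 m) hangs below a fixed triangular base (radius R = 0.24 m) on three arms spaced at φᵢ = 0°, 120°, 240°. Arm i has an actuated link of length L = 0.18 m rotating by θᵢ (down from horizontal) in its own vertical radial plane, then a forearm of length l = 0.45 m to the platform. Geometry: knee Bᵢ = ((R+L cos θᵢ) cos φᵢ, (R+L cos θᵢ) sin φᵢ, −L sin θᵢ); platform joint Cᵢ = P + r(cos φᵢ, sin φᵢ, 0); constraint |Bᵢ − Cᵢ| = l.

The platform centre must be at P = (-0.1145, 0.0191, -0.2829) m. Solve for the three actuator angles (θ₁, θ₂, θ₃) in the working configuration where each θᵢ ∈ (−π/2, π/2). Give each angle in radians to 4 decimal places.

θ₁ = 0.7853, θ₂ = -0.3490, θ₃ = -0.0874

arm 1 (φ=0.0°): x'=-0.1145, y'=0.0191
  e−x'=0.2945;  (l²−L²−(e−x')²−y'²−z²)/2L = 0.0083
  γ=atan2(-0.2829,0.2945)=-0.7653;  ψ=arccos(0.0202)=1.5506;  θ1=γ+ψ≈0.7853
rotate P by −φ2: (0.0738, 0.0896, -0.2829)
  A=0.1062, B=-0.2829, C=(l²−L²−A²−y'²−z²)/(2L)=0.1965
  θ2 = atan2(B,A) + arccos(C/0.3022) = -0.3490
φ3=240.0° → target in arm frame (0.0407, -0.1087)
  e−x'=0.1393;  (l²−L²−(e−x')²−y'²−z²)/2L = 0.1635
  √(A²+B²)=0.3153;  θ3 = -1.1133+1.0258 ≈ -0.0874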